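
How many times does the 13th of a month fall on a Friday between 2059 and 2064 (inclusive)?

Friday-the-13ths by year:
2059: Jun
2060: Feb, Aug
2061: May
2062: Jan, Oct
2063: Apr, Jul
2064: Jun

9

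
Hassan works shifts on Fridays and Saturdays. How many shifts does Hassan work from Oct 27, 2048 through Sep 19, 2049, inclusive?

Oct 27, 2048 is a Tuesday.
From Oct 27, 2048 to Sep 19, 2049 is 328 days inclusive.
328 = 7 × 46 + 6, so there are 46 full weeks plus 6 extra days.
Each full week contributes 2 days from the set (Fri, Sat): 46 × 2 = 92.
The 6 extra days are Tue, Wed, Thu, Fri, Sat, Sun — 2 of them qualify.
Total: 92 + 2 = 94.

94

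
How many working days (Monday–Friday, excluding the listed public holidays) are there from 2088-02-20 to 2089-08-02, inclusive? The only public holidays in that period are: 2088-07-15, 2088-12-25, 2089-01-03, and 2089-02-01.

375 working days

2088-02-20 is a Friday.
The range spans 530 days (inclusive of both endpoints).
530 = 7 × 75 + 5, so there are 75 full weeks plus 5 extra days.
Each full week contributes 5 weekdays (Mon–Fri): 75 × 5 = 375.
The 5 extra days are Fri, Sat, Sun, Mon, Tue — 3 of them qualify.
Total: 375 + 3 = 378.
Holidays: 2088-07-15 (Thu); 2088-12-25 (Sat); 2089-01-03 (Mon); 2089-02-01 (Tue).
3 of the 4 holidays fall on weekdays; the rest are weekends and were already excluded.
Business days: 378 − 3 = 375.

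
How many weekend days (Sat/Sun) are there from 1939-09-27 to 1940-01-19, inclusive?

32

1939-09-27 is a Wednesday.
From 1939-09-27 to 1940-01-19 is 115 days inclusive.
115 = 7 × 16 + 3, so there are 16 full weeks plus 3 extra days.
Each full week contributes 2 weekend days (Sat, Sun): 16 × 2 = 32.
The 3 extra days are Wed, Thu, Fri — none qualify.
Total: 32 + 0 = 32.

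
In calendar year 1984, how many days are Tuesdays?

52

January 1, 1984 is a Sunday.
The range spans 366 days (inclusive of both endpoints).
366 = 7 × 52 + 2, so there are 52 full weeks plus 2 extra days.
Each full week contributes one Tuesday: 52 so far.
The 2 extra days are Sunday, Monday — none qualify.
Total: 52 + 0 = 52.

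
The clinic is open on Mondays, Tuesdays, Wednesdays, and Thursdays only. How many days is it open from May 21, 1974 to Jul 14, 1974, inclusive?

May 21, 1974 is a Tuesday.
The range spans 55 days (inclusive of both endpoints).
55 = 7 × 7 + 6, so there are 7 full weeks plus 6 extra days.
Each full week contributes 4 days from the set (Mon, Tue, Wed, Thu): 7 × 4 = 28.
The 6 extra days are Tuesday, Wednesday, Thursday, Friday, Saturday, Sunday — 3 of them qualify.
Total: 28 + 3 = 31.

31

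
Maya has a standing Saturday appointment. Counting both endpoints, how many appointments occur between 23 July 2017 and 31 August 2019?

23 July 2017 is a Sunday.
From 23 July 2017 to 31 August 2019 is 770 days inclusive.
770 = 7 × 110, so the span is exactly 110 full weeks.
Each full week contributes one Saturday: 110 so far.
Total: 110.

110 Saturdays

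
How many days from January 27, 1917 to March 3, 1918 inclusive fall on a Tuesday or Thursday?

114

January 27, 1917 is a Saturday.
From January 27, 1917 to March 3, 1918 is 401 days inclusive.
401 = 7 × 57 + 2, so there are 57 full weeks plus 2 extra days.
Each full week contributes 2 days from the set (Tue, Thu): 57 × 2 = 114.
The 2 extra days are Sat, Sun — none qualify.
Total: 114 + 0 = 114.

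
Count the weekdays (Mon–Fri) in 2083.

January 1, 2083 is a Friday.
That's 365 days from start to end, counting both.
365 = 7 × 52 + 1, so there are 52 full weeks plus 1 extra day.
Each full week contributes 5 weekdays (Mon–Fri): 52 × 5 = 260.
The 1 extra day is Fri — 1 of them qualifies.
Total: 260 + 1 = 261.

261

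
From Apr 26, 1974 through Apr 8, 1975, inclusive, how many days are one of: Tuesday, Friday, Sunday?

150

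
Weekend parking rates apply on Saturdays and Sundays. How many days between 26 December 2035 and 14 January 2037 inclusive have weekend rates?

110

26 December 2035 is a Wednesday.
The range spans 386 days (inclusive of both endpoints).
386 = 7 × 55 + 1, so there are 55 full weeks plus 1 extra day.
Each full week contributes 2 weekend days (Sat, Sun): 55 × 2 = 110.
The 1 extra day is Wed — none qualify.
Total: 110 + 0 = 110.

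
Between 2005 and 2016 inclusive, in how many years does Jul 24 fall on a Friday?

Day of week of July 24 in each year:
2005: Sun, 2006: Mon, 2007: Tue, 2008: Thu, 2009: Fri ✓, 2010: Sat, 2011: Sun, 2012: Tue, 2013: Wed, 2014: Thu, 2015: Fri ✓, 2016: Sun
Fridays: 2009, 2015.

2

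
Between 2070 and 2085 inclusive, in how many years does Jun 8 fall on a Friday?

2

Day of week of June 8 in each year:
2070: Sun, 2071: Mon, 2072: Wed, 2073: Thu, 2074: Fri ✓, 2075: Sat, 2076: Mon, 2077: Tue, 2078: Wed, 2079: Thu, 2080: Sat, 2081: Sun, 2082: Mon, 2083: Tue, 2084: Thu, 2085: Fri ✓
Fridays: 2074, 2085.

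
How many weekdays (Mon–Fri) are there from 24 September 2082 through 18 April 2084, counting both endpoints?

409

24 September 2082 is a Thursday.
From 24 September 2082 to 18 April 2084 is 573 days inclusive.
573 = 7 × 81 + 6, so there are 81 full weeks plus 6 extra days.
Each full week contributes 5 weekdays (Mon–Fri): 81 × 5 = 405.
The 6 extra days are Thursday, Friday, Saturday, Sunday, Monday, Tuesday — 4 of them qualify.
Total: 405 + 4 = 409.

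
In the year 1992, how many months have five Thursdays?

A month has five Thursdays exactly when Thursday falls within its first (length − 28) days.
Jan: 31 days, starts Wed → 5 of Wed, Thu, Fri ✓
Feb: 29 days, starts Sat → 5 of Sat
Mar: 31 days, starts Sun → 5 of Sun, Mon, Tue
Apr: 30 days, starts Wed → 5 of Wed, Thu ✓
May: 31 days, starts Fri → 5 of Fri, Sat, Sun
Jun: 30 days, starts Mon → 5 of Mon, Tue
Jul: 31 days, starts Wed → 5 of Wed, Thu, Fri ✓
Aug: 31 days, starts Sat → 5 of Sat, Sun, Mon
Sep: 30 days, starts Tue → 5 of Tue, Wed
Oct: 31 days, starts Thu → 5 of Thu, Fri, Sat ✓
Nov: 30 days, starts Sun → 5 of Sun, Mon
Dec: 31 days, starts Tue → 5 of Tue, Wed, Thu ✓
Months with five Thursdays: Jan, Apr, Jul, Oct, Dec.

5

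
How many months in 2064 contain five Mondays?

A month has five Mondays exactly when Monday falls within its first (length − 28) days.
Jan: 31 days, starts Tue → 5 of Tue, Wed, Thu
Feb: 29 days, starts Fri → 5 of Fri
Mar: 31 days, starts Sat → 5 of Sat, Sun, Mon ✓
Apr: 30 days, starts Tue → 5 of Tue, Wed
May: 31 days, starts Thu → 5 of Thu, Fri, Sat
Jun: 30 days, starts Sun → 5 of Sun, Mon ✓
Jul: 31 days, starts Tue → 5 of Tue, Wed, Thu
Aug: 31 days, starts Fri → 5 of Fri, Sat, Sun
Sep: 30 days, starts Mon → 5 of Mon, Tue ✓
Oct: 31 days, starts Wed → 5 of Wed, Thu, Fri
Nov: 30 days, starts Sat → 5 of Sat, Sun
Dec: 31 days, starts Mon → 5 of Mon, Tue, Wed ✓
Months with five Mondays: Mar, Jun, Sep, Dec.

4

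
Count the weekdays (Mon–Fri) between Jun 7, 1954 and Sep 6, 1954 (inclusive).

66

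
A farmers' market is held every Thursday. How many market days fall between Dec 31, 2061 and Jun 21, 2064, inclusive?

129 Thursdays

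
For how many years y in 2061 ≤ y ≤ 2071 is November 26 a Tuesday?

Day of week of November 26 in each year:
2061: Sat, 2062: Sun, 2063: Mon, 2064: Wed, 2065: Thu, 2066: Fri, 2067: Sat, 2068: Mon, 2069: Tue ✓, 2070: Wed, 2071: Thu
Tuesdays: 2069.

1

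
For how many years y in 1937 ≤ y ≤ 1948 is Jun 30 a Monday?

2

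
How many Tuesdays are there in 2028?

1 January 2028 is a Saturday.
That's 366 days from start to end, counting both.
366 = 7 × 52 + 2, so there are 52 full weeks plus 2 extra days.
Each full week contributes one Tuesday: 52 so far.
The 2 extra days are Saturday, Sunday — none qualify.
Total: 52 + 0 = 52.

52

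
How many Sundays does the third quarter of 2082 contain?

2082-07-01 is a Wednesday.
That's 92 days from start to end, counting both.
92 = 7 × 13 + 1, so there are 13 full weeks plus 1 extra day.
Each full week contributes one Sunday: 13 so far.
The 1 extra day is Wed — none qualify.
Total: 13 + 0 = 13.

13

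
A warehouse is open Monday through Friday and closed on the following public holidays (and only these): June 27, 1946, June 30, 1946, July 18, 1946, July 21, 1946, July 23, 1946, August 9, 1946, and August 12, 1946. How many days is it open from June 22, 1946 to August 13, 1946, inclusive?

32

June 22, 1946 is a Saturday.
That's 53 days from start to end, counting both.
53 = 7 × 7 + 4, so there are 7 full weeks plus 4 extra days.
Each full week contributes 5 weekdays (Mon–Fri): 7 × 5 = 35.
The 4 extra days are Sat, Sun, Mon, Tue — 2 of them qualify.
Total: 35 + 2 = 37.
Holidays: June 27, 1946 (Thu); June 30, 1946 (Sun); July 18, 1946 (Thu); July 21, 1946 (Sun); July 23, 1946 (Tue); August 9, 1946 (Fri); August 12, 1946 (Mon).
5 of the 7 holidays fall on weekdays; the rest are weekends and were already excluded.
Business days: 37 − 5 = 32.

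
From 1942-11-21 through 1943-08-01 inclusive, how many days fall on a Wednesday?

1942-11-21 is a Saturday.
The range spans 254 days (inclusive of both endpoints).
254 = 7 × 36 + 2, so there are 36 full weeks plus 2 extra days.
Each full week contributes one Wednesday: 36 so far.
The 2 extra days are Sat, Sun — none qualify.
Total: 36 + 0 = 36.

36 Wednesdays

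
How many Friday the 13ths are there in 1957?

2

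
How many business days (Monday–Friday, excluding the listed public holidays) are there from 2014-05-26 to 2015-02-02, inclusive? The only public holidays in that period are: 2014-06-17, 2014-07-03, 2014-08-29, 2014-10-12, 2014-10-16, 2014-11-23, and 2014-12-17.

176

2014-05-26 is a Monday.
The range spans 253 days (inclusive of both endpoints).
253 = 7 × 36 + 1, so there are 36 full weeks plus 1 extra day.
Each full week contributes 5 weekdays (Mon–Fri): 36 × 5 = 180.
The 1 extra day is Monday — 1 of them qualifies.
Total: 180 + 1 = 181.
Holidays: 2014-06-17 (Tue); 2014-07-03 (Thu); 2014-08-29 (Fri); 2014-10-12 (Sun); 2014-10-16 (Thu); 2014-11-23 (Sun); 2014-12-17 (Wed).
5 of the 7 holidays fall on weekdays; the rest are weekends and were already excluded.
Business days: 181 − 5 = 176.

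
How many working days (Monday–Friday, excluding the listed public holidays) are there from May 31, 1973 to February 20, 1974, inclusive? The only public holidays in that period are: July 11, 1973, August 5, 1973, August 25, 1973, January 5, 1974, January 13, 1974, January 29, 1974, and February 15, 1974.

187 working days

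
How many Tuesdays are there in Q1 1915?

January 1, 1915 is a Friday.
That's 90 days from start to end, counting both.
90 = 7 × 12 + 6, so there are 12 full weeks plus 6 extra days.
Each full week contributes one Tuesday: 12 so far.
The 6 extra days are Friday, Saturday, Sunday, Monday, Tuesday, Wednesday — 1 of them qualifies.
Total: 12 + 1 = 13.

13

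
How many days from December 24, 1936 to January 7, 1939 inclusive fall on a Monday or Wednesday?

212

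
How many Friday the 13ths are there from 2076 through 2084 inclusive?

14

Friday-the-13ths by year:
2076: Mar, Nov
2077: Aug
2078: May
2079: Jan, Oct
2080: Sep, Dec
2081: Jun
2082: Feb, Mar, Nov
2083: Aug
2084: Oct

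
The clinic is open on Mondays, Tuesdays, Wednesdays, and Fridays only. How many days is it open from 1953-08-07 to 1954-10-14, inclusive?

248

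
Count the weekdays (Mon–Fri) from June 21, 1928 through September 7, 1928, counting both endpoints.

June 21, 1928 is a Thursday.
From June 21, 1928 to September 7, 1928 is 79 days inclusive.
79 = 7 × 11 + 2, so there are 11 full weeks plus 2 extra days.
Each full week contributes 5 weekdays (Mon–Fri): 11 × 5 = 55.
The 2 extra days are Thu, Fri — 2 of them qualify.
Total: 55 + 2 = 57.

57 weekdays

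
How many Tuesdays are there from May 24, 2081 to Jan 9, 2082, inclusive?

May 24, 2081 is a Saturday.
The range spans 231 days (inclusive of both endpoints).
231 = 7 × 33, so the span is exactly 33 full weeks.
Each full week contributes one Tuesday: 33 so far.

33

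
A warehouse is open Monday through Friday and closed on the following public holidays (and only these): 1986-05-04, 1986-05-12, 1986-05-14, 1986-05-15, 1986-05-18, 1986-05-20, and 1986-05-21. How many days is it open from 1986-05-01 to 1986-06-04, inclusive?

20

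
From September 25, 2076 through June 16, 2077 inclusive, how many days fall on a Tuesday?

September 25, 2076 is a Friday.
From September 25, 2076 to June 16, 2077 is 265 days inclusive.
265 = 7 × 37 + 6, so there are 37 full weeks plus 6 extra days.
Each full week contributes one Tuesday: 37 so far.
The 6 extra days are Friday, Saturday, Sunday, Monday, Tuesday, Wednesday — 1 of them qualifies.
Total: 37 + 1 = 38.

38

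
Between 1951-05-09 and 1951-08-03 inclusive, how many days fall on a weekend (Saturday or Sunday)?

1951-05-09 is a Wednesday.
From 1951-05-09 to 1951-08-03 is 87 days inclusive.
87 = 7 × 12 + 3, so there are 12 full weeks plus 3 extra days.
Each full week contributes 2 weekend days (Sat, Sun): 12 × 2 = 24.
The 3 extra days are Wed, Thu, Fri — none qualify.
Total: 24 + 0 = 24.

24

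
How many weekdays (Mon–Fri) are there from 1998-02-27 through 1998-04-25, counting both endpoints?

41

1998-02-27 is a Friday.
That's 58 days from start to end, counting both.
58 = 7 × 8 + 2, so there are 8 full weeks plus 2 extra days.
Each full week contributes 5 weekdays (Mon–Fri): 8 × 5 = 40.
The 2 extra days are Friday, Saturday — 1 of them qualifies.
Total: 40 + 1 = 41.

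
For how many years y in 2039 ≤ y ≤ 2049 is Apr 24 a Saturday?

Day of week of April 24 in each year:
2039: Sun, 2040: Tue, 2041: Wed, 2042: Thu, 2043: Fri, 2044: Sun, 2045: Mon, 2046: Tue, 2047: Wed, 2048: Fri, 2049: Sat ✓
Saturdays: 2049.

1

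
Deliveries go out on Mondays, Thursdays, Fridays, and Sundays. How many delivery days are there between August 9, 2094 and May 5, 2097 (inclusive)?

August 9, 2094 is a Monday.
That's 1001 days from start to end, counting both.
1001 = 7 × 143, so the span is exactly 143 full weeks.
Each full week contributes 4 days from the set (Mon, Thu, Fri, Sun): 143 × 4 = 572.
Total: 572.

572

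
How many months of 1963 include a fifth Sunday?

A month has five Sundays exactly when Sunday falls within its first (length − 28) days.
Jan: 31 days, starts Tue → 5 of Tue, Wed, Thu
Feb: 28 days, starts Fri → 5 of (none)
Mar: 31 days, starts Fri → 5 of Fri, Sat, Sun ✓
Apr: 30 days, starts Mon → 5 of Mon, Tue
May: 31 days, starts Wed → 5 of Wed, Thu, Fri
Jun: 30 days, starts Sat → 5 of Sat, Sun ✓
Jul: 31 days, starts Mon → 5 of Mon, Tue, Wed
Aug: 31 days, starts Thu → 5 of Thu, Fri, Sat
Sep: 30 days, starts Sun → 5 of Sun, Mon ✓
Oct: 31 days, starts Tue → 5 of Tue, Wed, Thu
Nov: 30 days, starts Fri → 5 of Fri, Sat
Dec: 31 days, starts Sun → 5 of Sun, Mon, Tue ✓
Months with five Sundays: Mar, Jun, Sep, Dec.

4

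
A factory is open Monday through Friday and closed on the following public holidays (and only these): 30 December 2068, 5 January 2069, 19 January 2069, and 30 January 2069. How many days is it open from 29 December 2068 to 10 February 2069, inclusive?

29 working days

29 December 2068 is a Saturday.
From 29 December 2068 to 10 February 2069 is 44 days inclusive.
44 = 7 × 6 + 2, so there are 6 full weeks plus 2 extra days.
Each full week contributes 5 weekdays (Mon–Fri): 6 × 5 = 30.
The 2 extra days are Sat, Sun — none qualify.
Total: 30 + 0 = 30.
Holidays: 30 December 2068 (Sun); 5 January 2069 (Sat); 19 January 2069 (Sat); 30 January 2069 (Wed).
1 of the 4 holidays fall on weekdays; the rest are weekends and were already excluded.
Business days: 30 − 1 = 29.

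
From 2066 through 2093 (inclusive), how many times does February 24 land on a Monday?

Day of week of February 24 in each year:
2066: Wed, 2067: Thu, 2068: Fri, 2069: Sun, 2070: Mon ✓, 2071: Tue, 2072: Wed, 2073: Fri, 2074: Sat, 2075: Sun, 2076: Mon ✓, 2077: Wed, 2078: Thu, 2079: Fri, 2080: Sat, 2081: Mon ✓, 2082: Tue, 2083: Wed, 2084: Thu, 2085: Sat, 2086: Sun, 2087: Mon ✓, 2088: Tue, 2089: Thu, 2090: Fri, 2091: Sat, 2092: Sun, 2093: Tue
Mondays: 2070, 2076, 2081, 2087.

4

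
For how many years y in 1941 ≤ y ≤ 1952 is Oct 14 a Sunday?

2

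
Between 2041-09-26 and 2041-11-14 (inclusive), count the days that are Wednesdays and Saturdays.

14

2041-09-26 is a Thursday.
The range spans 50 days (inclusive of both endpoints).
50 = 7 × 7 + 1, so there are 7 full weeks plus 1 extra day.
Each full week contributes 2 days from the set (Wed, Sat): 7 × 2 = 14.
The 1 extra day is Thu — none qualify.
Total: 14 + 0 = 14.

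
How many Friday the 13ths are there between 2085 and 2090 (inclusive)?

Friday-the-13ths by year:
2085: Apr, Jul
2086: Sep, Dec
2087: Jun
2088: Feb, Aug
2089: May
2090: Jan, Oct

10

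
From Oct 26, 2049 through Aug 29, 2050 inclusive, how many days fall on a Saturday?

Oct 26, 2049 is a Tuesday.
From Oct 26, 2049 to Aug 29, 2050 is 308 days inclusive.
308 = 7 × 44, so the span is exactly 44 full weeks.
Each full week contributes one Saturday: 44 so far.

44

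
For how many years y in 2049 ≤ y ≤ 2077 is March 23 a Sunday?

4

Day of week of March 23 in each year:
2049: Tue, 2050: Wed, 2051: Thu, 2052: Sat, 2053: Sun ✓, 2054: Mon, 2055: Tue, 2056: Thu, 2057: Fri, 2058: Sat, 2059: Sun ✓, 2060: Tue, 2061: Wed, 2062: Thu, 2063: Fri, 2064: Sun ✓, 2065: Mon, 2066: Tue, 2067: Wed, 2068: Fri, 2069: Sat, 2070: Sun ✓, 2071: Mon, 2072: Wed, 2073: Thu, 2074: Fri, 2075: Sat, 2076: Mon, 2077: Tue
Sundays: 2053, 2059, 2064, 2070.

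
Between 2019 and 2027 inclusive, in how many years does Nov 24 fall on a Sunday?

2

Day of week of November 24 in each year:
2019: Sun ✓, 2020: Tue, 2021: Wed, 2022: Thu, 2023: Fri, 2024: Sun ✓, 2025: Mon, 2026: Tue, 2027: Wed
Sundays: 2019, 2024.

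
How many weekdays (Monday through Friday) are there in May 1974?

23

May 1, 1974 is a Wednesday.
From May 1, 1974 to May 31, 1974 is 31 days inclusive.
31 = 7 × 4 + 3, so there are 4 full weeks plus 3 extra days.
Each full week contributes 5 weekdays (Mon–Fri): 4 × 5 = 20.
The 3 extra days are Wed, Thu, Fri — 3 of them qualify.
Total: 20 + 3 = 23.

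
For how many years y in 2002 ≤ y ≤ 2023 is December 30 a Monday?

Day of week of December 30 in each year:
2002: Mon ✓, 2003: Tue, 2004: Thu, 2005: Fri, 2006: Sat, 2007: Sun, 2008: Tue, 2009: Wed, 2010: Thu, 2011: Fri, 2012: Sun, 2013: Mon ✓, 2014: Tue, 2015: Wed, 2016: Fri, 2017: Sat, 2018: Sun, 2019: Mon ✓, 2020: Wed, 2021: Thu, 2022: Fri, 2023: Sat
Mondays: 2002, 2013, 2019.

3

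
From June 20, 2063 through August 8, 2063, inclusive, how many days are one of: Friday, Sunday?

June 20, 2063 is a Wednesday.
The range spans 50 days (inclusive of both endpoints).
50 = 7 × 7 + 1, so there are 7 full weeks plus 1 extra day.
Each full week contributes 2 days from the set (Fri, Sun): 7 × 2 = 14.
The 1 extra day is Wed — none qualify.
Total: 14 + 0 = 14.

14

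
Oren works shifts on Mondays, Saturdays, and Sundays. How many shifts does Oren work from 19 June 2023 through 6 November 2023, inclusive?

19 June 2023 is a Monday.
From 19 June 2023 to 6 November 2023 is 141 days inclusive.
141 = 7 × 20 + 1, so there are 20 full weeks plus 1 extra day.
Each full week contributes 3 days from the set (Mon, Sat, Sun): 20 × 3 = 60.
The 1 extra day is Mon — 1 of them qualifies.
Total: 60 + 1 = 61.

61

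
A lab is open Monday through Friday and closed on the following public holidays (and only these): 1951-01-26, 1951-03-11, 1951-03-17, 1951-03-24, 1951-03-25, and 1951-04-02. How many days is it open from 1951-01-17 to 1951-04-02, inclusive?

1951-01-17 is a Wednesday.
That's 76 days from start to end, counting both.
76 = 7 × 10 + 6, so there are 10 full weeks plus 6 extra days.
Each full week contributes 5 weekdays (Mon–Fri): 10 × 5 = 50.
The 6 extra days are Wed, Thu, Fri, Sat, Sun, Mon — 4 of them qualify.
Total: 50 + 4 = 54.
Holidays: 1951-01-26 (Fri); 1951-03-11 (Sun); 1951-03-17 (Sat); 1951-03-24 (Sat); 1951-03-25 (Sun); 1951-04-02 (Mon).
2 of the 6 holidays fall on weekdays; the rest are weekends and were already excluded.
Business days: 54 − 2 = 52.

52 business days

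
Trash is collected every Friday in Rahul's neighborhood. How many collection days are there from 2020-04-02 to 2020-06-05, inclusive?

10

2020-04-02 is a Thursday.
The range spans 65 days (inclusive of both endpoints).
65 = 7 × 9 + 2, so there are 9 full weeks plus 2 extra days.
Each full week contributes one Friday: 9 so far.
The 2 extra days are Thu, Fri — 1 of them qualifies.
Total: 9 + 1 = 10.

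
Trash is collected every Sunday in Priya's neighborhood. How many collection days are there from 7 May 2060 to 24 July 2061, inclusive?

7 May 2060 is a Friday.
That's 444 days from start to end, counting both.
444 = 7 × 63 + 3, so there are 63 full weeks plus 3 extra days.
Each full week contributes one Sunday: 63 so far.
The 3 extra days are Friday, Saturday, Sunday — 1 of them qualifies.
Total: 63 + 1 = 64.

64 Sundays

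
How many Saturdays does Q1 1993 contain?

13

1 January 1993 is a Friday.
From 1 January 1993 to 31 March 1993 is 90 days inclusive.
90 = 7 × 12 + 6, so there are 12 full weeks plus 6 extra days.
Each full week contributes one Saturday: 12 so far.
The 6 extra days are Fri, Sat, Sun, Mon, Tue, Wed — 1 of them qualifies.
Total: 12 + 1 = 13.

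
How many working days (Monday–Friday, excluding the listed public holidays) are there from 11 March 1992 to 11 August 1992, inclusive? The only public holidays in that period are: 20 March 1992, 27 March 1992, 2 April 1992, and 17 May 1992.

107 working days

11 March 1992 is a Wednesday.
The range spans 154 days (inclusive of both endpoints).
154 = 7 × 22, so the span is exactly 22 full weeks.
Each full week contributes 5 weekdays (Mon–Fri): 22 × 5 = 110.
Total: 110.
Holidays: 20 March 1992 (Fri); 27 March 1992 (Fri); 2 April 1992 (Thu); 17 May 1992 (Sun).
3 of the 4 holidays fall on weekdays; the rest are weekends and were already excluded.
Business days: 110 − 3 = 107.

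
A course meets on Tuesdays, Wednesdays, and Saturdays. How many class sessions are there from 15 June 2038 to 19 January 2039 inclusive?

95

15 June 2038 is a Tuesday.
The range spans 219 days (inclusive of both endpoints).
219 = 7 × 31 + 2, so there are 31 full weeks plus 2 extra days.
Each full week contributes 3 days from the set (Tue, Wed, Sat): 31 × 3 = 93.
The 2 extra days are Tue, Wed — 2 of them qualify.
Total: 93 + 2 = 95.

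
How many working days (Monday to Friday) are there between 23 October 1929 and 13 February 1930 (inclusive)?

82 weekdays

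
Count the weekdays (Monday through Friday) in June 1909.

22 weekdays

1909-06-01 is a Tuesday.
The range spans 30 days (inclusive of both endpoints).
30 = 7 × 4 + 2, so there are 4 full weeks plus 2 extra days.
Each full week contributes 5 weekdays (Mon–Fri): 4 × 5 = 20.
The 2 extra days are Tuesday, Wednesday — 2 of them qualify.
Total: 20 + 2 = 22.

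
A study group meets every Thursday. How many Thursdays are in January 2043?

5

Jan 1, 2043 is a Thursday.
That's 31 days from start to end, counting both.
31 = 7 × 4 + 3, so there are 4 full weeks plus 3 extra days.
Each full week contributes one Thursday: 4 so far.
The 3 extra days are Thu, Fri, Sat — 1 of them qualifies.
Total: 4 + 1 = 5.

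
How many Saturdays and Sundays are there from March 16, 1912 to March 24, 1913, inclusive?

March 16, 1912 is a Saturday.
From March 16, 1912 to March 24, 1913 is 374 days inclusive.
374 = 7 × 53 + 3, so there are 53 full weeks plus 3 extra days.
Each full week contributes 2 weekend days (Sat, Sun): 53 × 2 = 106.
The 3 extra days are Sat, Sun, Mon — 2 of them qualify.
Total: 106 + 2 = 108.

108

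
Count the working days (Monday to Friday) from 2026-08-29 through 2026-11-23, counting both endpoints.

2026-08-29 is a Saturday.
From 2026-08-29 to 2026-11-23 is 87 days inclusive.
87 = 7 × 12 + 3, so there are 12 full weeks plus 3 extra days.
Each full week contributes 5 weekdays (Mon–Fri): 12 × 5 = 60.
The 3 extra days are Saturday, Sunday, Monday — 1 of them qualifies.
Total: 60 + 1 = 61.

61 weekdays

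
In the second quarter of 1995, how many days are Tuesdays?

Apr 1, 1995 is a Saturday.
That's 91 days from start to end, counting both.
91 = 7 × 13, so the span is exactly 13 full weeks.
Each full week contributes one Tuesday: 13 so far.

13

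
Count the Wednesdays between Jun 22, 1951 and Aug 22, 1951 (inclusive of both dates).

Jun 22, 1951 is a Friday.
The range spans 62 days (inclusive of both endpoints).
62 = 7 × 8 + 6, so there are 8 full weeks plus 6 extra days.
Each full week contributes one Wednesday: 8 so far.
The 6 extra days are Fri, Sat, Sun, Mon, Tue, Wed — 1 of them qualifies.
Total: 8 + 1 = 9.

9 Wednesdays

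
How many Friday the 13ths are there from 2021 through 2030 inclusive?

Friday-the-13ths by year:
2021: Aug
2022: May
2023: Jan, Oct
2024: Sep, Dec
2025: Jun
2026: Feb, Mar, Nov
2027: Aug
2028: Oct
2029: Apr, Jul
2030: Sep, Dec

16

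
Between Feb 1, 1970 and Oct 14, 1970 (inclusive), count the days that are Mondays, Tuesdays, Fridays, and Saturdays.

146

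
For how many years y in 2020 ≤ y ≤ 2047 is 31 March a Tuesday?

Day of week of March 31 in each year:
2020: Tue ✓, 2021: Wed, 2022: Thu, 2023: Fri, 2024: Sun, 2025: Mon, 2026: Tue ✓, 2027: Wed, 2028: Fri, 2029: Sat, 2030: Sun, 2031: Mon, 2032: Wed, 2033: Thu, 2034: Fri, 2035: Sat, 2036: Mon, 2037: Tue ✓, 2038: Wed, 2039: Thu, 2040: Sat, 2041: Sun, 2042: Mon, 2043: Tue ✓, 2044: Thu, 2045: Fri, 2046: Sat, 2047: Sun
Tuesdays: 2020, 2026, 2037, 2043.

4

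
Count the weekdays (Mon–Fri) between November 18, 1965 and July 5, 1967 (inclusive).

425

November 18, 1965 is a Thursday.
From November 18, 1965 to July 5, 1967 is 595 days inclusive.
595 = 7 × 85, so the span is exactly 85 full weeks.
Each full week contributes 5 weekdays (Mon–Fri): 85 × 5 = 425.
Total: 425.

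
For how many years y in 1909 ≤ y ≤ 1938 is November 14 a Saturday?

4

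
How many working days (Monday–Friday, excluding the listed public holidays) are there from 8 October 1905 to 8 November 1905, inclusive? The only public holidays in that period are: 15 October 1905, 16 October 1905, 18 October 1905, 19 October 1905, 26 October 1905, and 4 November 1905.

8 October 1905 is a Sunday.
That's 32 days from start to end, counting both.
32 = 7 × 4 + 4, so there are 4 full weeks plus 4 extra days.
Each full week contributes 5 weekdays (Mon–Fri): 4 × 5 = 20.
The 4 extra days are Sun, Mon, Tue, Wed — 3 of them qualify.
Total: 20 + 3 = 23.
Holidays: 15 October 1905 (Sun); 16 October 1905 (Mon); 18 October 1905 (Wed); 19 October 1905 (Thu); 26 October 1905 (Thu); 4 November 1905 (Sat).
4 of the 6 holidays fall on weekdays; the rest are weekends and were already excluded.
Business days: 23 − 4 = 19.

19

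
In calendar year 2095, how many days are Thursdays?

1 January 2095 is a Saturday.
From 1 January 2095 to 31 December 2095 is 365 days inclusive.
365 = 7 × 52 + 1, so there are 52 full weeks plus 1 extra day.
Each full week contributes one Thursday: 52 so far.
The 1 extra day is Sat — none qualify.
Total: 52 + 0 = 52.

52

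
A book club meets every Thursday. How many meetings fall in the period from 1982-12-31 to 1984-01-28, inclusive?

56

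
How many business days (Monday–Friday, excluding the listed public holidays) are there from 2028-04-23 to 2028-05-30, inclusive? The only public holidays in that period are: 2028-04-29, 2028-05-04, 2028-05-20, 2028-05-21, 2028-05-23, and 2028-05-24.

2028-04-23 is a Sunday.
The range spans 38 days (inclusive of both endpoints).
38 = 7 × 5 + 3, so there are 5 full weeks plus 3 extra days.
Each full week contributes 5 weekdays (Mon–Fri): 5 × 5 = 25.
The 3 extra days are Sunday, Monday, Tuesday — 2 of them qualify.
Total: 25 + 2 = 27.
Holidays: 2028-04-29 (Sat); 2028-05-04 (Thu); 2028-05-20 (Sat); 2028-05-21 (Sun); 2028-05-23 (Tue); 2028-05-24 (Wed).
3 of the 6 holidays fall on weekdays; the rest are weekends and were already excluded.
Business days: 27 − 3 = 24.

24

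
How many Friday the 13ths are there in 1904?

1

The 13th falls on a Friday when the month's 13th has weekday Fri.
Jan 13 is Wed; Feb 13 is Sat; Mar 13 is Sun; Apr 13 is Wed; May 13 is Fri ✓; Jun 13 is Mon; Jul 13 is Wed; Aug 13 is Sat; Sep 13 is Tue; Oct 13 is Thu; Nov 13 is Sun; Dec 13 is Tue.
Friday the 13ths: May.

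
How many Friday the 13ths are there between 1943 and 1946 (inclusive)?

6

Friday-the-13ths by year:
1943: Aug
1944: Oct
1945: Apr, Jul
1946: Sep, Dec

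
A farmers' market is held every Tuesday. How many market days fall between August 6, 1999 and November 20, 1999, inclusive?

15 Tuesdays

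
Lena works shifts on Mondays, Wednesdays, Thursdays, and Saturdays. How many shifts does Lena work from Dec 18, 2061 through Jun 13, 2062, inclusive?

101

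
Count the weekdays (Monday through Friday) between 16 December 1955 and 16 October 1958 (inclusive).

740 weekdays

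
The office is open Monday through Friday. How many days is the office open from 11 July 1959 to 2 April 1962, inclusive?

711

11 July 1959 is a Saturday.
That's 997 days from start to end, counting both.
997 = 7 × 142 + 3, so there are 142 full weeks plus 3 extra days.
Each full week contributes 5 weekdays (Mon–Fri): 142 × 5 = 710.
The 3 extra days are Saturday, Sunday, Monday — 1 of them qualifies.
Total: 710 + 1 = 711.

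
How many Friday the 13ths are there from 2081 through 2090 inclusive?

16

Friday-the-13ths by year:
2081: Jun
2082: Feb, Mar, Nov
2083: Aug
2084: Oct
2085: Apr, Jul
2086: Sep, Dec
2087: Jun
2088: Feb, Aug
2089: May
2090: Jan, Oct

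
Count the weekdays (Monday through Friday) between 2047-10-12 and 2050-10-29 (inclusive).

795 weekdays

2047-10-12 is a Saturday.
From 2047-10-12 to 2050-10-29 is 1114 days inclusive.
1114 = 7 × 159 + 1, so there are 159 full weeks plus 1 extra day.
Each full week contributes 5 weekdays (Mon–Fri): 159 × 5 = 795.
The 1 extra day is Saturday — none qualify.
Total: 795 + 0 = 795.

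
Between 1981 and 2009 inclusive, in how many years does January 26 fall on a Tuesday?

4

Day of week of January 26 in each year:
1981: Mon, 1982: Tue ✓, 1983: Wed, 1984: Thu, 1985: Sat, 1986: Sun, 1987: Mon, 1988: Tue ✓, 1989: Thu, 1990: Fri, 1991: Sat, 1992: Sun, 1993: Tue ✓, 1994: Wed, 1995: Thu, 1996: Fri, 1997: Sun, 1998: Mon, 1999: Tue ✓, 2000: Wed, 2001: Fri, 2002: Sat, 2003: Sun, 2004: Mon, 2005: Wed, 2006: Thu, 2007: Fri, 2008: Sat, 2009: Mon
Tuesdays: 1982, 1988, 1993, 1999.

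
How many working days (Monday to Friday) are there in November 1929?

Nov 1, 1929 is a Friday.
From Nov 1, 1929 to Nov 30, 1929 is 30 days inclusive.
30 = 7 × 4 + 2, so there are 4 full weeks plus 2 extra days.
Each full week contributes 5 weekdays (Mon–Fri): 4 × 5 = 20.
The 2 extra days are Friday, Saturday — 1 of them qualifies.
Total: 20 + 1 = 21.

21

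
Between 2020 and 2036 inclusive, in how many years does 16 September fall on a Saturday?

3

Day of week of September 16 in each year:
2020: Wed, 2021: Thu, 2022: Fri, 2023: Sat ✓, 2024: Mon, 2025: Tue, 2026: Wed, 2027: Thu, 2028: Sat ✓, 2029: Sun, 2030: Mon, 2031: Tue, 2032: Thu, 2033: Fri, 2034: Sat ✓, 2035: Sun, 2036: Tue
Saturdays: 2023, 2028, 2034.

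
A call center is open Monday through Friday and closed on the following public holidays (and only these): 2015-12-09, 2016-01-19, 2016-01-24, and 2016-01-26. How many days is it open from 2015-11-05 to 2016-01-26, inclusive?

56

2015-11-05 is a Thursday.
That's 83 days from start to end, counting both.
83 = 7 × 11 + 6, so there are 11 full weeks plus 6 extra days.
Each full week contributes 5 weekdays (Mon–Fri): 11 × 5 = 55.
The 6 extra days are Thursday, Friday, Saturday, Sunday, Monday, Tuesday — 4 of them qualify.
Total: 55 + 4 = 59.
Holidays: 2015-12-09 (Wed); 2016-01-19 (Tue); 2016-01-24 (Sun); 2016-01-26 (Tue).
3 of the 4 holidays fall on weekdays; the rest are weekends and were already excluded.
Business days: 59 − 3 = 56.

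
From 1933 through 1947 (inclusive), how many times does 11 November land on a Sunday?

2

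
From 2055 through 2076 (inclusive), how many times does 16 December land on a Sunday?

4

Day of week of December 16 in each year:
2055: Thu, 2056: Sat, 2057: Sun ✓, 2058: Mon, 2059: Tue, 2060: Thu, 2061: Fri, 2062: Sat, 2063: Sun ✓, 2064: Tue, 2065: Wed, 2066: Thu, 2067: Fri, 2068: Sun ✓, 2069: Mon, 2070: Tue, 2071: Wed, 2072: Fri, 2073: Sat, 2074: Sun ✓, 2075: Mon, 2076: Wed
Sundays: 2057, 2063, 2068, 2074.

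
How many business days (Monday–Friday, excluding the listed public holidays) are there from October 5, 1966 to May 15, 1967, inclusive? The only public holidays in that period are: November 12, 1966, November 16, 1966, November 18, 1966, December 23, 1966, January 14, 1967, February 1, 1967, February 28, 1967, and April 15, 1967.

October 5, 1966 is a Wednesday.
The range spans 223 days (inclusive of both endpoints).
223 = 7 × 31 + 6, so there are 31 full weeks plus 6 extra days.
Each full week contributes 5 weekdays (Mon–Fri): 31 × 5 = 155.
The 6 extra days are Wed, Thu, Fri, Sat, Sun, Mon — 4 of them qualify.
Total: 155 + 4 = 159.
Holidays: November 12, 1966 (Sat); November 16, 1966 (Wed); November 18, 1966 (Fri); December 23, 1966 (Fri); January 14, 1967 (Sat); February 1, 1967 (Wed); February 28, 1967 (Tue); April 15, 1967 (Sat).
5 of the 8 holidays fall on weekdays; the rest are weekends and were already excluded.
Business days: 159 − 5 = 154.

154 business days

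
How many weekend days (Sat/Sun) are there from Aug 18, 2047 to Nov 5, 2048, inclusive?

127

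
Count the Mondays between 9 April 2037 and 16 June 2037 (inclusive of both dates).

10

9 April 2037 is a Thursday.
That's 69 days from start to end, counting both.
69 = 7 × 9 + 6, so there are 9 full weeks plus 6 extra days.
Each full week contributes one Monday: 9 so far.
The 6 extra days are Thursday, Friday, Saturday, Sunday, Monday, Tuesday — 1 of them qualifies.
Total: 9 + 1 = 10.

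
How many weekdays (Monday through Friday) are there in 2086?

261

January 1, 2086 is a Tuesday.
The range spans 365 days (inclusive of both endpoints).
365 = 7 × 52 + 1, so there are 52 full weeks plus 1 extra day.
Each full week contributes 5 weekdays (Mon–Fri): 52 × 5 = 260.
The 1 extra day is Tue — 1 of them qualifies.
Total: 260 + 1 = 261.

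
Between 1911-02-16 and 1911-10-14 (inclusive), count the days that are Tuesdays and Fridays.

69

1911-02-16 is a Thursday.
The range spans 241 days (inclusive of both endpoints).
241 = 7 × 34 + 3, so there are 34 full weeks plus 3 extra days.
Each full week contributes 2 days from the set (Tue, Fri): 34 × 2 = 68.
The 3 extra days are Thu, Fri, Sat — 1 of them qualifies.
Total: 68 + 1 = 69.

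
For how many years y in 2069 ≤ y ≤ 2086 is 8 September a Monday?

Day of week of September 8 in each year:
2069: Sun, 2070: Mon ✓, 2071: Tue, 2072: Thu, 2073: Fri, 2074: Sat, 2075: Sun, 2076: Tue, 2077: Wed, 2078: Thu, 2079: Fri, 2080: Sun, 2081: Mon ✓, 2082: Tue, 2083: Wed, 2084: Fri, 2085: Sat, 2086: Sun
Mondays: 2070, 2081.

2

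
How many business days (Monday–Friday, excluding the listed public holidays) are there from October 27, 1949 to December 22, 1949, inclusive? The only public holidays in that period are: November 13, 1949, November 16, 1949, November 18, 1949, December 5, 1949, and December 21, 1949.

37

October 27, 1949 is a Thursday.
The range spans 57 days (inclusive of both endpoints).
57 = 7 × 8 + 1, so there are 8 full weeks plus 1 extra day.
Each full week contributes 5 weekdays (Mon–Fri): 8 × 5 = 40.
The 1 extra day is Thu — 1 of them qualifies.
Total: 40 + 1 = 41.
Holidays: November 13, 1949 (Sun); November 16, 1949 (Wed); November 18, 1949 (Fri); December 5, 1949 (Mon); December 21, 1949 (Wed).
4 of the 5 holidays fall on weekdays; the rest are weekends and were already excluded.
Business days: 41 − 4 = 37.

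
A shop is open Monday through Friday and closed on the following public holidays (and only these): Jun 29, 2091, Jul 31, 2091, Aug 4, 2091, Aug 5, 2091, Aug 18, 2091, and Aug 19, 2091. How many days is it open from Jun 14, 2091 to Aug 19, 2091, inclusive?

45 working days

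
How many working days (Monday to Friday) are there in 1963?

Jan 1, 1963 is a Tuesday.
From Jan 1, 1963 to Dec 31, 1963 is 365 days inclusive.
365 = 7 × 52 + 1, so there are 52 full weeks plus 1 extra day.
Each full week contributes 5 weekdays (Mon–Fri): 52 × 5 = 260.
The 1 extra day is Tue — 1 of them qualifies.
Total: 260 + 1 = 261.

261 weekdays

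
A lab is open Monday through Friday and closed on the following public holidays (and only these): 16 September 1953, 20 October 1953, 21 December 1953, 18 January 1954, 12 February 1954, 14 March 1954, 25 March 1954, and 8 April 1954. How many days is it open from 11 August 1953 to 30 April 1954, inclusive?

182 business days

11 August 1953 is a Tuesday.
That's 263 days from start to end, counting both.
263 = 7 × 37 + 4, so there are 37 full weeks plus 4 extra days.
Each full week contributes 5 weekdays (Mon–Fri): 37 × 5 = 185.
The 4 extra days are Tue, Wed, Thu, Fri — 4 of them qualify.
Total: 185 + 4 = 189.
Holidays: 16 September 1953 (Wed); 20 October 1953 (Tue); 21 December 1953 (Mon); 18 January 1954 (Mon); 12 February 1954 (Fri); 14 March 1954 (Sun); 25 March 1954 (Thu); 8 April 1954 (Thu).
7 of the 8 holidays fall on weekdays; the rest are weekends and were already excluded.
Business days: 189 − 7 = 182.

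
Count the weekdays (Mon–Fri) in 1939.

1939-01-01 is a Sunday.
From 1939-01-01 to 1939-12-31 is 365 days inclusive.
365 = 7 × 52 + 1, so there are 52 full weeks plus 1 extra day.
Each full week contributes 5 weekdays (Mon–Fri): 52 × 5 = 260.
The 1 extra day is Sunday — none qualify.
Total: 260 + 0 = 260.

260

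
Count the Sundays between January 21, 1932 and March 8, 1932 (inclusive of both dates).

January 21, 1932 is a Thursday.
The range spans 48 days (inclusive of both endpoints).
48 = 7 × 6 + 6, so there are 6 full weeks plus 6 extra days.
Each full week contributes one Sunday: 6 so far.
The 6 extra days are Thursday, Friday, Saturday, Sunday, Monday, Tuesday — 1 of them qualifies.
Total: 6 + 1 = 7.

7 Sundays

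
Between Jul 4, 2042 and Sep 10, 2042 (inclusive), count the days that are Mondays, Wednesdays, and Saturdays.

30

Jul 4, 2042 is a Friday.
The range spans 69 days (inclusive of both endpoints).
69 = 7 × 9 + 6, so there are 9 full weeks plus 6 extra days.
Each full week contributes 3 days from the set (Mon, Wed, Sat): 9 × 3 = 27.
The 6 extra days are Fri, Sat, Sun, Mon, Tue, Wed — 3 of them qualify.
Total: 27 + 3 = 30.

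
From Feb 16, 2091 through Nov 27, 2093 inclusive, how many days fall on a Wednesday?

145

Feb 16, 2091 is a Friday.
That's 1016 days from start to end, counting both.
1016 = 7 × 145 + 1, so there are 145 full weeks plus 1 extra day.
Each full week contributes one Wednesday: 145 so far.
The 1 extra day is Friday — none qualify.
Total: 145 + 0 = 145.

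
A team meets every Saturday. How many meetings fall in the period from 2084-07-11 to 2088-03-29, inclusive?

194

2084-07-11 is a Tuesday.
From 2084-07-11 to 2088-03-29 is 1358 days inclusive.
1358 = 7 × 194, so the span is exactly 194 full weeks.
Each full week contributes one Saturday: 194 so far.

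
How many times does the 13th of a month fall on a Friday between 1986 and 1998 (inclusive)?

23

Friday-the-13ths by year:
1986: Jun
1987: Feb, Mar, Nov
1988: May
1989: Jan, Oct
1990: Apr, Jul
1991: Sep, Dec
1992: Mar, Nov
1993: Aug
1994: May
1995: Jan, Oct
1996: Sep, Dec
1997: Jun
1998: Feb, Mar, Nov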